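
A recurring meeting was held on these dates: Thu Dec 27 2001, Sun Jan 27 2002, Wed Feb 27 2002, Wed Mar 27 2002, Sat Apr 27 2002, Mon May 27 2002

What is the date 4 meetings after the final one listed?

Fri Sep 27 2002

Gaps: 31, 31, 28, 31, 30 days — not constant. Every event is on the 27th of the month.
Pattern: the 27th of each month.
June 2002: Thu Jun 27 2002.
July 2002: Sat Jul 27 2002.
August 2002: Tue Aug 27 2002.
September 2002: Fri Sep 27 2002.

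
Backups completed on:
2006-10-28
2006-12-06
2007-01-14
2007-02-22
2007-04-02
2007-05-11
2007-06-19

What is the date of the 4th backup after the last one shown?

2007-11-22

Every event comes 39 days after the last (39, 39, 39, 39, 39, 39).
2007-06-19 + 39 days = 2007-07-28.
2007-07-28 + 39 days = 2007-09-05.
2007-09-05 + 39 days = 2007-10-14.
2007-10-14 + 39 days = 2007-11-22.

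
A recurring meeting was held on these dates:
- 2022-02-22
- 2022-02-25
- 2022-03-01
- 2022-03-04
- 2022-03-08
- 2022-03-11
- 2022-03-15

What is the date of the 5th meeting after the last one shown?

The gap pattern 3, 4, 3, 4, 3, 4 repeats every 2 events.
These are the Tuesdays and Fridays of each week.
Next Friday: 2022-03-18.
Next Tuesday: 2022-03-22.
The following Friday is 2022-03-25.
Next Tuesday: 2022-03-29.
Next Friday: 2022-04-01.

2022-04-01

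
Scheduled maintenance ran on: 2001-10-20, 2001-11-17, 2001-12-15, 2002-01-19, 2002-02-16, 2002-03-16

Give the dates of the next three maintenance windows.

2002-04-20, 2002-05-18, 2002-06-15

These are Saturdays at 28- or 35-day spacing (28, 28, 35, 28, 28).
The pattern: 3rd Saturday of the month.
3rd Saturday of April 2002: 2002-04-20.
3rd Saturday of May 2002: 2002-05-18.
June 2002 — 3rd Saturday is 2002-06-15.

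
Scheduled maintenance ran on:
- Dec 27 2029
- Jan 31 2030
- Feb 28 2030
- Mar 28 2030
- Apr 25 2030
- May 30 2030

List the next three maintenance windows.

Every date is a Thursday; gaps 35, 28, 28, 28, 35 days.
Each is the last Thursday of its month (at least one falls on the 29th or later, ruling out '4th Thursday').
June 2030 ends with Thursday Jun 27 2030.
July 2030 ends with Thursday Jul 25 2030.
August 2030 ends with Thursday Aug 29 2030.

Jun 27 2030, Jul 25 2030, Aug 29 2030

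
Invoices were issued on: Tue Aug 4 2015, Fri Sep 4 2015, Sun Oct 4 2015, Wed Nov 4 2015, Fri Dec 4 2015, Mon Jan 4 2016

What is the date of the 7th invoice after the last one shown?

The day-of-month is always 4 (31, 30, 31, 30, 31 days between events).
So this recurs on the 4th of each month.
Next: February 2016 → Thu Feb 4 2016.
Next: March 2016 → Fri Mar 4 2016.
Next: April 2016 → Mon Apr 4 2016.
Next: May 2016 → Wed May 4 2016.
June 2016: Sat Jun 4 2016.
Next: July 2016 → Mon Jul 4 2016.
August 2016: Thu Aug 4 2016.

Thu Aug 4 2016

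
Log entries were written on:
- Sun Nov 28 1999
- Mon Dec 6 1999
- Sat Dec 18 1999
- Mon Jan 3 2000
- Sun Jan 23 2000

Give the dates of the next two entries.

Wed Feb 16 2000, Wed Mar 15 2000

Gaps: 8, 12, 16, 20 days — each gap is 4 larger than the previous one.
Next gap: 24 days. Sun Jan 23 2000 + 24 days = Wed Feb 16 2000.
Next gap: 28 days. Wed Feb 16 2000 + 28 days = Wed Mar 15 2000.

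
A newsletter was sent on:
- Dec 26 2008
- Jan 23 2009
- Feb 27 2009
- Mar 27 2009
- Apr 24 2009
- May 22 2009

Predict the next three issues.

Gaps: 28, 35, 28, 28, 28 days — a mix of 28 and 35. Every date is a Friday.
Each is the 4th Friday of its month.
4th Friday of June 2009: Jun 26 2009.
4th Friday of July 2009: Jul 24 2009.
August 2009 — 4th Friday is Aug 28 2009.

Jun 26 2009, Jul 24 2009, Aug 28 2009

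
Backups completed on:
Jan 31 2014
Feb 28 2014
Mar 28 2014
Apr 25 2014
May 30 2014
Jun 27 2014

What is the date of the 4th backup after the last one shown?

Oct 31 2014

All Fridays; the gaps (28, 28, 28, 35, 28) vary with month length.
This is the last Friday of each month.
Last Friday of July 2014: Jul 25 2014.
Last Friday of August 2014: Aug 29 2014.
September 2014 ends with Friday Sep 26 2014.
Last Friday of October 2014: Oct 31 2014.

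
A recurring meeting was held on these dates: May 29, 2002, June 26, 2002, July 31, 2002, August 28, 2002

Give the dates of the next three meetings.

All Wednesdays; the gaps (28, 35, 28) vary with month length.
This is the last Wednesday of each month.
Last Wednesday of September 2002: September 25, 2002.
Last Wednesday of October 2002: October 30, 2002.
Last Wednesday of November 2002: November 27, 2002.

September 25, 2002; October 30, 2002; November 27, 2002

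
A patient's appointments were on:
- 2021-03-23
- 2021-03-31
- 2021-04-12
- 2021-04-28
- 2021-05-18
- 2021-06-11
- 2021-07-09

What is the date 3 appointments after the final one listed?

Intervals are 8, 12, 16, 20, 24, 28 days — an arithmetic progression with common difference 4.
Next gap: 32 days. 2021-07-09 + 32 days = 2021-08-10.
Next gap: 36 days. 2021-08-10 + 36 days = 2021-09-15.
Next gap: 40 days. 2021-09-15 + 40 days = 2021-10-25.

2021-10-25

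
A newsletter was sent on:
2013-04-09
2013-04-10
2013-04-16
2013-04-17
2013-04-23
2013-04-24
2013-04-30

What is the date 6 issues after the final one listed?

Gaps: 1, 6, 1, 6, 1, 6 days — not constant, but cyclic with period 2.
The events fall on every Tuesday and Wednesday.
Next Wednesday: 2013-05-01.
Next Tuesday: 2013-05-07.
The following Wednesday is 2013-05-08.
The following Tuesday is 2013-05-14.
Next Wednesday: 2013-05-15.
The following Tuesday is 2013-05-21.

2013-05-21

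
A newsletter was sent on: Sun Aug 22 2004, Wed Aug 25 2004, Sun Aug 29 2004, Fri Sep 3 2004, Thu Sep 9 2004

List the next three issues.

Thu Sep 16 2004, Fri Sep 24 2004, Sun Oct 3 2004

Gaps: 3, 4, 5, 6 days — each gap is 1 larger than the previous one.
Next gap: 7 days. Thu Sep 9 2004 + 7 days = Thu Sep 16 2004.
Next gap: 8 days. Thu Sep 16 2004 + 8 days = Fri Sep 24 2004.
Next gap: 9 days. Fri Sep 24 2004 + 9 days = Sun Oct 3 2004.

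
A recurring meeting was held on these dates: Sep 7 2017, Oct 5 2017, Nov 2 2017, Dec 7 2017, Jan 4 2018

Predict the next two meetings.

Feb 1 2018, Mar 1 2018

These are Thursdays at 28- or 35-day spacing (28, 28, 35, 28).
The pattern: 1st Thursday of the month.
February 2018 — 1st Thursday is Feb 1 2018.
March 2018 — 1st Thursday is Mar 1 2018.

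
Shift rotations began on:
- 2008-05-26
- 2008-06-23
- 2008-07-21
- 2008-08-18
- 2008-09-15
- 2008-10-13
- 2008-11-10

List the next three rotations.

The spacing is 28, 28, 28, 28, 28, 28 days — always 28 days.
2008-11-10 + 28 days = 2008-12-08.
2008-12-08 + 28 days = 2009-01-05.
2009-01-05 + 28 days = 2009-02-02.

2008-12-08, 2009-01-05, 2009-02-02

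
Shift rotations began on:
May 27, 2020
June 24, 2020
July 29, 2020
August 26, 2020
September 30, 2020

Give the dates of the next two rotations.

Every date is a Wednesday; gaps 28, 35, 28, 35 days.
Each is the last Wednesday of its month (at least one falls on the 29th or later, ruling out '4th Wednesday').
Last Wednesday of October 2020: October 28, 2020.
November 2020 ends with Wednesday November 25, 2020.

October 28, 2020; November 25, 2020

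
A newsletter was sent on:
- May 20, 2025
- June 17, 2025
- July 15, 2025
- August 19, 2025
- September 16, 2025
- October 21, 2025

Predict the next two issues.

These are Tuesdays at 28- or 35-day spacing (28, 28, 35, 28, 35).
The pattern: 3rd Tuesday of the month.
3rd Tuesday of November 2025: November 18, 2025.
3rd Tuesday of December 2025: December 16, 2025.

November 18, 2025; December 16, 2025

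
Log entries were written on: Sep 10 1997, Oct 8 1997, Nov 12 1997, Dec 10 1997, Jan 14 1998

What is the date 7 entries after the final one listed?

Aug 12 1998

All dates are Wednesdays, 28, 35, 28, 35 days apart.
Specifically, the 2nd Wednesday of each month.
February 1998 — 2nd Wednesday is Feb 11 1998.
2nd Wednesday of March 1998: Mar 11 1998.
April 1998 — 2nd Wednesday is Apr 8 1998.
2nd Wednesday of May 1998: May 13 1998.
June 1998 — 2nd Wednesday is Jun 10 1998.
2nd Wednesday of July 1998: Jul 8 1998.
2nd Wednesday of August 1998: Aug 12 1998.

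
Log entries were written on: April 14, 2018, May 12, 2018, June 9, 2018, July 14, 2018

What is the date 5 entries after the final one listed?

December 8, 2018

These are Saturdays at 28- or 35-day spacing (28, 28, 35).
The pattern: 2nd Saturday of the month.
August 2018 — 2nd Saturday is August 11, 2018.
2nd Saturday of September 2018: September 8, 2018.
October 2018 — 2nd Saturday is October 13, 2018.
2nd Saturday of November 2018: November 10, 2018.
December 2018 — 2nd Saturday is December 8, 2018.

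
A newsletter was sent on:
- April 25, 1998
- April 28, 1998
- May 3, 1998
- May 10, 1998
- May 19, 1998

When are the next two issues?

Gaps: 3, 5, 7, 9 days — each gap is 2 larger than the previous one.
Next gap: 11 days. May 19, 1998 + 11 days = May 30, 1998.
Next gap: 13 days. May 30, 1998 + 13 days = June 12, 1998.

May 30, 1998; June 12, 1998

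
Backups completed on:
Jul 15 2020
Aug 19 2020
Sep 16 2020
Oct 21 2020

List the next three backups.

All dates are Wednesdays, 35, 28, 35 days apart.
Specifically, the 3rd Wednesday of each month.
November 2020 — 3rd Wednesday is Nov 18 2020.
3rd Wednesday of December 2020: Dec 16 2020.
3rd Wednesday of January 2021: Jan 20 2021.

Nov 18 2020, Dec 16 2020, Jan 20 2021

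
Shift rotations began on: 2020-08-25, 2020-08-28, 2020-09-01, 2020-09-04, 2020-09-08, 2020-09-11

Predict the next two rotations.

Every event lands on a Tuesday or Friday (gaps cycle 3, 4, 3, 4, 3).
So the schedule is: every Tuesday and Friday.
Next Tuesday: 2020-09-15.
Next Friday: 2020-09-18.

2020-09-15, 2020-09-18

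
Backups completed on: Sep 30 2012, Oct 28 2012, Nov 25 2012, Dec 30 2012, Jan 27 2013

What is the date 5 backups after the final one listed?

Every date is a Sunday; gaps 28, 28, 35, 28 days.
Each is the last Sunday of its month (at least one falls on the 29th or later, ruling out '4th Sunday').
February 2013 ends with Sunday Feb 24 2013.
March 2013 ends with Sunday Mar 31 2013.
April 2013 ends with Sunday Apr 28 2013.
May 2013 ends with Sunday May 26 2013.
June 2013 ends with Sunday Jun 30 2013.

Jun 30 2013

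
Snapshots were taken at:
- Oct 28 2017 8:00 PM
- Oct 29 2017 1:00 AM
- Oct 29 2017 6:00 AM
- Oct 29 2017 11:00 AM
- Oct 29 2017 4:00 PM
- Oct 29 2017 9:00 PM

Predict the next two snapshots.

Spacing: 5, 5, 5, 5, 5 h — constant 5 h.
Oct 29 2017 9:00 PM + 5 h = Oct 30 2017 2:00 AM.
Oct 30 2017 2:00 AM + 5 h = Oct 30 2017 7:00 AM.

Oct 30 2017 2:00 AM, Oct 30 2017 7:00 AM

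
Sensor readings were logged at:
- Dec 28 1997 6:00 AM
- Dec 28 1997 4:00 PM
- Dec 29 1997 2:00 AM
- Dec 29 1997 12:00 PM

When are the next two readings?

Dec 29 1997 10:00 PM, Dec 30 1997 8:00 AM

The interval is a steady 10 hours (10, 10, 10).
Dec 29 1997 12:00 PM + 10 h = Dec 29 1997 10:00 PM.
Dec 29 1997 10:00 PM + 10 h = Dec 30 1997 8:00 AM.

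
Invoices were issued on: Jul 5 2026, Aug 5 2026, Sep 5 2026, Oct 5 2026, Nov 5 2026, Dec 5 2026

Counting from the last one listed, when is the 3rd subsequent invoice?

Mar 5 2027

Each date is the 5th; the gaps (31, 31, 30, 31, 30) track the month lengths.
The rule is the 5th of each month.
Next: January 2027 → Jan 5 2027.
February 2027: Feb 5 2027.
March 2027: Mar 5 2027.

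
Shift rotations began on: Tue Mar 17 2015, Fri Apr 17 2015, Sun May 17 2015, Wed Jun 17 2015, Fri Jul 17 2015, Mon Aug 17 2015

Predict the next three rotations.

Thu Sep 17 2015, Sat Oct 17 2015, Tue Nov 17 2015

Each date is the 17th; the gaps (31, 30, 31, 30, 31) track the month lengths.
The rule is the 17th of each month.
September 2015: Thu Sep 17 2015.
October 2015: Sat Oct 17 2015.
Next: November 2015 → Tue Nov 17 2015.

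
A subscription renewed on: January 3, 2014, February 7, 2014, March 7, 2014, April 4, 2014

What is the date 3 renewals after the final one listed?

All dates are Fridays, 35, 28, 28 days apart.
Specifically, the 1st Friday of each month.
May 2014 — 1st Friday is May 2, 2014.
1st Friday of June 2014: June 6, 2014.
1st Friday of July 2014: July 4, 2014.

July 4, 2014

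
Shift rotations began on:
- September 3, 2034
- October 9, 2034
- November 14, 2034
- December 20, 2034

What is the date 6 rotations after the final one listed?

Gaps between consecutive events: 36, 36, 36 days — a constant 36-day interval.
December 20, 2034 + 36 days = January 25, 2035.
January 25, 2035 + 36 days = March 2, 2035.
March 2, 2035 + 36 days = April 7, 2035.
April 7, 2035 + 36 days = May 13, 2035.
May 13, 2035 + 36 days = June 18, 2035.
June 18, 2035 + 36 days = July 24, 2035.

July 24, 2035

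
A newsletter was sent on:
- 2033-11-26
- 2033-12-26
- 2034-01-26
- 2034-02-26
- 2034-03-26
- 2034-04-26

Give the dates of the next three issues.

Gaps: 30, 31, 31, 28, 31 days — not constant. Every event is on the 26th of the month.
Pattern: the 26th of each month.
May 2034: 2034-05-26.
Next: June 2034 → 2034-06-26.
Next: July 2034 → 2034-07-26.

2034-05-26, 2034-06-26, 2034-07-26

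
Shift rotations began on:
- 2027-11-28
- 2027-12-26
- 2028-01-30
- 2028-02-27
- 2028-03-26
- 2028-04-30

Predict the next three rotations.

2028-05-28, 2028-06-25, 2028-07-30

Every date is a Sunday; gaps 28, 35, 28, 28, 35 days.
Each is the last Sunday of its month (at least one falls on the 29th or later, ruling out '4th Sunday').
May 2028 ends with Sunday 2028-05-28.
June 2028 ends with Sunday 2028-06-25.
Last Sunday of July 2028: 2028-07-30.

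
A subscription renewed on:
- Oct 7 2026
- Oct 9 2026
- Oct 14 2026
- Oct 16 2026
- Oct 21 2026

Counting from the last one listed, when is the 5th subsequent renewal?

Nov 6 2026

Every event lands on a Wednesday or Friday (gaps cycle 2, 5, 2, 5).
So the schedule is: every Wednesday and Friday.
Next Friday: Oct 23 2026.
Next Wednesday: Oct 28 2026.
Next Friday: Oct 30 2026.
Next Wednesday: Nov 4 2026.
Next Friday: Nov 6 2026.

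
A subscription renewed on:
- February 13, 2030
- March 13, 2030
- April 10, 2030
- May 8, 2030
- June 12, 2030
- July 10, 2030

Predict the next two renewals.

August 14, 2030; September 11, 2030

Gaps: 28, 28, 28, 35, 28 days — a mix of 28 and 35. Every date is a Wednesday.
Each is the 2nd Wednesday of its month.
August 2030 — 2nd Wednesday is August 14, 2030.
2nd Wednesday of September 2030: September 11, 2030.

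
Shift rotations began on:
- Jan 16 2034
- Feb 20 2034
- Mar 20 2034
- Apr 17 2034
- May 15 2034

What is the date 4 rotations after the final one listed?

All dates are Mondays, 35, 28, 28, 28 days apart.
Specifically, the 3rd Monday of each month.
3rd Monday of June 2034: Jun 19 2034.
3rd Monday of July 2034: Jul 17 2034.
August 2034 — 3rd Monday is Aug 21 2034.
September 2034 — 3rd Monday is Sep 18 2034.

Sep 18 2034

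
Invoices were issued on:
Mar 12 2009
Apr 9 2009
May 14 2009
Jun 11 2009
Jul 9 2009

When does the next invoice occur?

Aug 13 2009

Gaps: 28, 35, 28, 28 days — a mix of 28 and 35. Every date is a Thursday.
Each is the 2nd Thursday of its month.
August 2009 — 2nd Thursday is Aug 13 2009.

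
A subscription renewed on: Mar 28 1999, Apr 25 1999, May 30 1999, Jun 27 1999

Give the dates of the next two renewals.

Jul 25 1999, Aug 29 1999

These are Sundays with 28, 35, 28-day gaps.
Each is the final Sunday of its month — May 30 1999 is past the 28th, so '4th Sunday' doesn't fit.
July 1999 ends with Sunday Jul 25 1999.
August 1999 ends with Sunday Aug 29 1999.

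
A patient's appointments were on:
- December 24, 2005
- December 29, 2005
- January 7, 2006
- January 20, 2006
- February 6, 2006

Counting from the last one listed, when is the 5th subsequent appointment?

Gaps: 5, 9, 13, 17 days — each gap is 4 larger than the previous one.
Next gap: 21 days. February 6, 2006 + 21 days = February 27, 2006.
Next gap: 25 days. February 27, 2006 + 25 days = March 24, 2006.
Next gap: 29 days. March 24, 2006 + 29 days = April 22, 2006.
Next gap: 33 days. April 22, 2006 + 33 days = May 25, 2006.
Next gap: 37 days. May 25, 2006 + 37 days = July 1, 2006.

July 1, 2006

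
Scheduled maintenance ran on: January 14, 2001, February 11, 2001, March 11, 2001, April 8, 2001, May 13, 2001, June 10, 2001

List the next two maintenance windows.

Gaps: 28, 28, 28, 35, 28 days — a mix of 28 and 35. Every date is a Sunday.
Each is the 2nd Sunday of its month.
2nd Sunday of July 2001: July 8, 2001.
2nd Sunday of August 2001: August 12, 2001.

July 8, 2001; August 12, 2001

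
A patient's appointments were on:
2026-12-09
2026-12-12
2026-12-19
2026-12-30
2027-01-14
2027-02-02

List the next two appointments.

2027-02-25, 2027-03-24

Gaps: 3, 7, 11, 15, 19 days — each gap is 4 larger than the previous one.
Next gap: 23 days. 2027-02-02 + 23 days = 2027-02-25.
Next gap: 27 days. 2027-02-25 + 27 days = 2027-03-24.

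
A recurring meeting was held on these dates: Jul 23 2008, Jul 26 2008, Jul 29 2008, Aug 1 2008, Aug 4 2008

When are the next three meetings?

Aug 7 2008, Aug 10 2008, Aug 13 2008

The spacing is 3, 3, 3, 3 days — always 3 days.
Aug 4 2008 + 3 days = Aug 7 2008.
Aug 7 2008 + 3 days = Aug 10 2008.
Aug 10 2008 + 3 days = Aug 13 2008.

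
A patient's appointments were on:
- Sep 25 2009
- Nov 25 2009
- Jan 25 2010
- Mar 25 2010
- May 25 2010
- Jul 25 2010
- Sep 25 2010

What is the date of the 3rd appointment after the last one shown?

Gaps: 61, 61, 59, 61, 61, 62 days — not constant. Every event is on the 25th of the month.
Pattern: the 25th of every 2 months.
Next: November 2010 → Nov 25 2010.
January 2011: Jan 25 2011.
Next: March 2011 → Mar 25 2011.

Mar 25 2011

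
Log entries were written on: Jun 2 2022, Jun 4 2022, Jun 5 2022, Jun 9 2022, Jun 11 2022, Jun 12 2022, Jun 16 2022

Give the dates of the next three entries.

Every event lands on a Thursday or Saturday or Sunday (gaps cycle 2, 1, 4, 2, 1, 4).
So the schedule is: every Thursday, Saturday and Sunday.
The following Saturday is Jun 18 2022.
Next Sunday: Jun 19 2022.
Next Thursday: Jun 23 2022.

Jun 18 2022, Jun 19 2022, Jun 23 2022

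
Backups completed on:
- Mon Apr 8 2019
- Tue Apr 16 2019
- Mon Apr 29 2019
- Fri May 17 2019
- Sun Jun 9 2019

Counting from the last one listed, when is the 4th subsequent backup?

Tue Oct 29 2019

Intervals are 8, 13, 18, 23 days — an arithmetic progression with common difference 5.
Next gap: 28 days. Sun Jun 9 2019 + 28 days = Sun Jul 7 2019.
Next gap: 33 days. Sun Jul 7 2019 + 33 days = Fri Aug 9 2019.
Next gap: 38 days. Fri Aug 9 2019 + 38 days = Mon Sep 16 2019.
Next gap: 43 days. Mon Sep 16 2019 + 43 days = Tue Oct 29 2019.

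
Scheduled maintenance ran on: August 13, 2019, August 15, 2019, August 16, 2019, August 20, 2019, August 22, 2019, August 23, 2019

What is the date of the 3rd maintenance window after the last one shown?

August 30, 2019

Gaps: 2, 1, 4, 2, 1 days — not constant, but cyclic with period 3.
The events fall on every Tuesday, Thursday and Friday.
The following Tuesday is August 27, 2019.
Next Thursday: August 29, 2019.
Next Friday: August 30, 2019.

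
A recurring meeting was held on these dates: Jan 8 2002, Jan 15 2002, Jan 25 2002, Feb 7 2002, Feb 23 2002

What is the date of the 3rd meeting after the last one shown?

Apr 30 2002

Intervals are 7, 10, 13, 16 days — an arithmetic progression with common difference 3.
Next gap: 19 days. Feb 23 2002 + 19 days = Mar 14 2002.
Next gap: 22 days. Mar 14 2002 + 22 days = Apr 5 2002.
Next gap: 25 days. Apr 5 2002 + 25 days = Apr 30 2002.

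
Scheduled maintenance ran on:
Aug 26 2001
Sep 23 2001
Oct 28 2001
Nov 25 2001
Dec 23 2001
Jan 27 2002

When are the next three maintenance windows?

Feb 24 2002, Mar 24 2002, Apr 28 2002

All dates are Sundays, 28, 35, 28, 28, 35 days apart.
Specifically, the 4th Sunday of each month.
February 2002 — 4th Sunday is Feb 24 2002.
4th Sunday of March 2002: Mar 24 2002.
4th Sunday of April 2002: Apr 28 2002.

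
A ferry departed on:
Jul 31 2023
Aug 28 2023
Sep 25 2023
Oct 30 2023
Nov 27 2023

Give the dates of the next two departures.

Dec 25 2023, Jan 29 2024

These are Mondays with 28, 28, 35, 28-day gaps.
Each is the final Monday of its month — Jul 31 2023 is past the 28th, so '4th Monday' doesn't fit.
Last Monday of December 2023: Dec 25 2023.
Last Monday of January 2024: Jan 29 2024.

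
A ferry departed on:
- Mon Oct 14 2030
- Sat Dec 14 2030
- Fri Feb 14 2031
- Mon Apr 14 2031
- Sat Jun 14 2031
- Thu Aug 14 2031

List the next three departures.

Each date is the 14th; the gaps (61, 62, 59, 61, 61) track the month lengths.
The rule is the 14th of every 2 months.
Next: October 2031 → Tue Oct 14 2031.
Next: December 2031 → Sun Dec 14 2031.
February 2032: Sat Feb 14 2032.

Tue Oct 14 2031, Sun Dec 14 2031, Sat Feb 14 2032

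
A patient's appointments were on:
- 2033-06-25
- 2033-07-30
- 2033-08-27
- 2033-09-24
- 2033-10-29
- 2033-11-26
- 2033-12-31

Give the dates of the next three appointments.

These are Saturdays with 35, 28, 28, 35, 28, 35-day gaps.
Each is the final Saturday of its month — 2033-07-30 is past the 28th, so '4th Saturday' doesn't fit.
Last Saturday of January 2034: 2034-01-28.
February 2034 ends with Saturday 2034-02-25.
Last Saturday of March 2034: 2034-03-25.

2034-01-28, 2034-02-25, 2034-03-25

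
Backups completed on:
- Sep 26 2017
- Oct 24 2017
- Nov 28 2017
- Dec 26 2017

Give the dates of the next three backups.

Jan 23 2018, Feb 27 2018, Mar 27 2018

These are Tuesdays at 28- or 35-day spacing (28, 35, 28).
The pattern: 4th Tuesday of the month.
January 2018 — 4th Tuesday is Jan 23 2018.
4th Tuesday of February 2018: Feb 27 2018.
4th Tuesday of March 2018: Mar 27 2018.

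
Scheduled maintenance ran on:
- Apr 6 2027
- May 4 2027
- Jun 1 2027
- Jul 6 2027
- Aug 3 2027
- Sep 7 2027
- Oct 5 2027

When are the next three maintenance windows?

Nov 2 2027, Dec 7 2027, Jan 4 2028

Gaps: 28, 28, 35, 28, 35, 28 days — a mix of 28 and 35. Every date is a Tuesday.
Each is the 1st Tuesday of its month.
November 2027 — 1st Tuesday is Nov 2 2027.
December 2027 — 1st Tuesday is Dec 7 2027.
1st Tuesday of January 2028: Jan 4 2028.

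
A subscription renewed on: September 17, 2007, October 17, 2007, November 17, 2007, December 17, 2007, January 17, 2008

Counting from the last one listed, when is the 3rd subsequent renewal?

April 17, 2008

Gaps: 30, 31, 30, 31 days — not constant. Every event is on the 17th of the month.
Pattern: the 17th of each month.
Next: February 2008 → February 17, 2008.
March 2008: March 17, 2008.
April 2008: April 17, 2008.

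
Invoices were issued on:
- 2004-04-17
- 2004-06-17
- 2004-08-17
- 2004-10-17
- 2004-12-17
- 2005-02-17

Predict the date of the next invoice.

2005-04-17

Each date is the 17th; the gaps (61, 61, 61, 61, 62) track the month lengths.
The rule is the 17th of every 2 months.
Next: April 2005 → 2005-04-17.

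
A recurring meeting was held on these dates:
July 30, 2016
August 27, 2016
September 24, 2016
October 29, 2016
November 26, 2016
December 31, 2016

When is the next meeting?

Every date is a Saturday; gaps 28, 28, 35, 28, 35 days.
Each is the last Saturday of its month (at least one falls on the 29th or later, ruling out '4th Saturday').
Last Saturday of January 2017: January 28, 2017.

January 28, 2017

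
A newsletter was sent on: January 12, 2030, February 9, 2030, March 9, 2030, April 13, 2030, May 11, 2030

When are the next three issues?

June 8, 2030; July 13, 2030; August 10, 2030

Gaps: 28, 28, 35, 28 days — a mix of 28 and 35. Every date is a Saturday.
Each is the 2nd Saturday of its month.
June 2030 — 2nd Saturday is June 8, 2030.
July 2030 — 2nd Saturday is July 13, 2030.
2nd Saturday of August 2030: August 10, 2030.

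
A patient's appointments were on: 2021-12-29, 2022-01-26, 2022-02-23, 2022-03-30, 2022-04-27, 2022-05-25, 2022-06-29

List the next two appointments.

2022-07-27, 2022-08-31

These are Wednesdays with 28, 28, 35, 28, 28, 35-day gaps.
Each is the final Wednesday of its month — 2021-12-29 is past the 28th, so '4th Wednesday' doesn't fit.
July 2022 ends with Wednesday 2022-07-27.
August 2022 ends with Wednesday 2022-08-31.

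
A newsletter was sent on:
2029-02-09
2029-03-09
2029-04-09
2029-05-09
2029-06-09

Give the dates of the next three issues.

The day-of-month is always 9 (28, 31, 30, 31 days between events).
So this recurs on the 9th of each month.
Next: July 2029 → 2029-07-09.
Next: August 2029 → 2029-08-09.
September 2029: 2029-09-09.

2029-07-09, 2029-08-09, 2029-09-09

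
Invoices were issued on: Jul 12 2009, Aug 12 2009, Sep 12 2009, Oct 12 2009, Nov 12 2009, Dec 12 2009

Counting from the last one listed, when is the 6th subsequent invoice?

Jun 12 2010

Gaps: 31, 31, 30, 31, 30 days — not constant. Every event is on the 12th of the month.
Pattern: the 12th of each month.
January 2010: Jan 12 2010.
February 2010: Feb 12 2010.
Next: March 2010 → Mar 12 2010.
Next: April 2010 → Apr 12 2010.
Next: May 2010 → May 12 2010.
June 2010: Jun 12 2010.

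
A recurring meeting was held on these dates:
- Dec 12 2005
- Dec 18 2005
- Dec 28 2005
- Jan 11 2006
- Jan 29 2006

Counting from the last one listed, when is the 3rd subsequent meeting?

Apr 17 2006

Intervals are 6, 10, 14, 18 days — an arithmetic progression with common difference 4.
Next gap: 22 days. Jan 29 2006 + 22 days = Feb 20 2006.
Next gap: 26 days. Feb 20 2006 + 26 days = Mar 18 2006.
Next gap: 30 days. Mar 18 2006 + 30 days = Apr 17 2006.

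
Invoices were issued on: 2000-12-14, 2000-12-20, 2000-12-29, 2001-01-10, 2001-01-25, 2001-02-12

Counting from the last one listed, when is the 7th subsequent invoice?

The spacing grows by 3 each time: 6, 9, 12, 15, 18 days.
Next gap: 21 days. 2001-02-12 + 21 days = 2001-03-05.
Next gap: 24 days. 2001-03-05 + 24 days = 2001-03-29.
Next gap: 27 days. 2001-03-29 + 27 days = 2001-04-25.
Next gap: 30 days. 2001-04-25 + 30 days = 2001-05-25.
Next gap: 33 days. 2001-05-25 + 33 days = 2001-06-27.
Next gap: 36 days. 2001-06-27 + 36 days = 2001-08-02.
Next gap: 39 days. 2001-08-02 + 39 days = 2001-09-10.

2001-09-10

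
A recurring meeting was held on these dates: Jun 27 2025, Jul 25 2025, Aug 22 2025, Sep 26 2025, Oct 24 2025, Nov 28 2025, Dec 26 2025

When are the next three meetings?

All dates are Fridays, 28, 28, 35, 28, 35, 28 days apart.
Specifically, the 4th Friday of each month.
January 2026 — 4th Friday is Jan 23 2026.
February 2026 — 4th Friday is Feb 27 2026.
March 2026 — 4th Friday is Mar 27 2026.

Jan 23 2026, Feb 27 2026, Mar 27 2026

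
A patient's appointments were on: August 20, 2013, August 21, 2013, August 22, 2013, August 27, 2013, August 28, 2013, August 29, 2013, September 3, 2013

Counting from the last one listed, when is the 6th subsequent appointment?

Every event lands on a Tuesday or Wednesday or Thursday (gaps cycle 1, 1, 5, 1, 1, 5).
So the schedule is: every Tuesday, Wednesday and Thursday.
The following Wednesday is September 4, 2013.
The following Thursday is September 5, 2013.
The following Tuesday is September 10, 2013.
The following Wednesday is September 11, 2013.
The following Thursday is September 12, 2013.
The following Tuesday is September 17, 2013.

September 17, 2013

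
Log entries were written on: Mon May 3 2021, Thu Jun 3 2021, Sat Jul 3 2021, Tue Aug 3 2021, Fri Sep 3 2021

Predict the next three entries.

Sun Oct 3 2021, Wed Nov 3 2021, Fri Dec 3 2021

Each date is the 3rd; the gaps (31, 30, 31, 31) track the month lengths.
The rule is the 3rd of each month.
October 2021: Sun Oct 3 2021.
November 2021: Wed Nov 3 2021.
Next: December 2021 → Fri Dec 3 2021.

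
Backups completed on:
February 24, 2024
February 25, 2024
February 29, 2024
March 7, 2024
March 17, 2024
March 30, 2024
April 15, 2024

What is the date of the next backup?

May 4, 2024

Gaps: 1, 4, 7, 10, 13, 16 days — each gap is 3 larger than the previous one.
Next gap: 19 days. April 15, 2024 + 19 days = May 4, 2024.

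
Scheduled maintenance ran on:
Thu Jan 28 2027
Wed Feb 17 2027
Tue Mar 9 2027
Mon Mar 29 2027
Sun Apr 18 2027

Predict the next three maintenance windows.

Sat May 8 2027, Fri May 28 2027, Thu Jun 17 2027

Every event comes 20 days after the last (20, 20, 20, 20).
Sun Apr 18 2027 + 20 days = Sat May 8 2027.
Sat May 8 2027 + 20 days = Fri May 28 2027.
Fri May 28 2027 + 20 days = Thu Jun 17 2027.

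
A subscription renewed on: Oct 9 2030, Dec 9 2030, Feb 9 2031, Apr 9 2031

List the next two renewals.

Each date is the 9th; the gaps (61, 62, 59) track the month lengths.
The rule is the 9th of every 2 months.
June 2031: Jun 9 2031.
August 2031: Aug 9 2031.

Jun 9 2031, Aug 9 2031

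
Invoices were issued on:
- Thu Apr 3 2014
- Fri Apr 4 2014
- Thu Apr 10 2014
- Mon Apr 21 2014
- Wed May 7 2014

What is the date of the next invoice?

The spacing grows by 5 each time: 1, 6, 11, 16 days.
Next gap: 21 days. Wed May 7 2014 + 21 days = Wed May 28 2014.

Wed May 28 2014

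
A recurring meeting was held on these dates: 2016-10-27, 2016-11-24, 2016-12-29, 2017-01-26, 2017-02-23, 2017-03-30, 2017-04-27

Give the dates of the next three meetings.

2017-05-25, 2017-06-29, 2017-07-27

These are Thursdays with 28, 35, 28, 28, 35, 28-day gaps.
Each is the final Thursday of its month — 2016-12-29 is past the 28th, so '4th Thursday' doesn't fit.
May 2017 ends with Thursday 2017-05-25.
Last Thursday of June 2017: 2017-06-29.
Last Thursday of July 2017: 2017-07-27.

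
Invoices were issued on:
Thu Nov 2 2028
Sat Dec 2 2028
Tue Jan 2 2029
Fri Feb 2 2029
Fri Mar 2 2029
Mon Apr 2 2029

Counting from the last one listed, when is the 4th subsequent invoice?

Thu Aug 2 2029

The day-of-month is always 2 (30, 31, 31, 28, 31 days between events).
So this recurs on the 2nd of each month.
May 2029: Wed May 2 2029.
June 2029: Sat Jun 2 2029.
July 2029: Mon Jul 2 2029.
August 2029: Thu Aug 2 2029.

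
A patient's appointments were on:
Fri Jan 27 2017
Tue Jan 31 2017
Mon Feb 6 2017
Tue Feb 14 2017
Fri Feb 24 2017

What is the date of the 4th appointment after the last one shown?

Tue Apr 25 2017

Intervals are 4, 6, 8, 10 days — an arithmetic progression with common difference 2.
Next gap: 12 days. Fri Feb 24 2017 + 12 days = Wed Mar 8 2017.
Next gap: 14 days. Wed Mar 8 2017 + 14 days = Wed Mar 22 2017.
Next gap: 16 days. Wed Mar 22 2017 + 16 days = Fri Apr 7 2017.
Next gap: 18 days. Fri Apr 7 2017 + 18 days = Tue Apr 25 2017.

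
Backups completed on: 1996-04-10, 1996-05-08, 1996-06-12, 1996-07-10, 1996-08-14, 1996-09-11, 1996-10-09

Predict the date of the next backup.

These are Wednesdays at 28- or 35-day spacing (28, 35, 28, 35, 28, 28).
The pattern: 2nd Wednesday of the month.
November 1996 — 2nd Wednesday is 1996-11-13.

1996-11-13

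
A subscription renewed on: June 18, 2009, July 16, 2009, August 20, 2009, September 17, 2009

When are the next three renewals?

October 15, 2009; November 19, 2009; December 17, 2009

All dates are Thursdays, 28, 35, 28 days apart.
Specifically, the 3rd Thursday of each month.
3rd Thursday of October 2009: October 15, 2009.
3rd Thursday of November 2009: November 19, 2009.
December 2009 — 3rd Thursday is December 17, 2009.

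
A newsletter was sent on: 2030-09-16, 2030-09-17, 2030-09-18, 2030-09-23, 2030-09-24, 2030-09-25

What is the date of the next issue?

2030-09-30

Gaps: 1, 1, 5, 1, 1 days — not constant, but cyclic with period 3.
The events fall on every Monday, Tuesday and Wednesday.
The following Monday is 2030-09-30.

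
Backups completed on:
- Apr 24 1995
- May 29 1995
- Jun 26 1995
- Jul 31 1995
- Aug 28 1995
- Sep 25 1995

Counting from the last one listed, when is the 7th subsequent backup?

Apr 29 1996

Every date is a Monday; gaps 35, 28, 35, 28, 28 days.
Each is the last Monday of its month (at least one falls on the 29th or later, ruling out '4th Monday').
October 1995 ends with Monday Oct 30 1995.
Last Monday of November 1995: Nov 27 1995.
December 1995 ends with Monday Dec 25 1995.
January 1996 ends with Monday Jan 29 1996.
February 1996 ends with Monday Feb 26 1996.
Last Monday of March 1996: Mar 25 1996.
April 1996 ends with Monday Apr 29 1996.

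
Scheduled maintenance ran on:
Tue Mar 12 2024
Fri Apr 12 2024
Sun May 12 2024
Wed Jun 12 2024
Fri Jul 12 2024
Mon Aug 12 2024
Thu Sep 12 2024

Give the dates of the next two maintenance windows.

Sat Oct 12 2024, Tue Nov 12 2024

The day-of-month is always 12 (31, 30, 31, 30, 31, 31 days between events).
So this recurs on the 12th of each month.
Next: October 2024 → Sat Oct 12 2024.
Next: November 2024 → Tue Nov 12 2024.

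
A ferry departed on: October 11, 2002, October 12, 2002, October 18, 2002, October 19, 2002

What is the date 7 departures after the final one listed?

The gap pattern 1, 6, 1 repeats every 2 events.
These are the Fridays and Saturdays of each week.
The following Friday is October 25, 2002.
Next Saturday: October 26, 2002.
The following Friday is November 1, 2002.
Next Saturday: November 2, 2002.
Next Friday: November 8, 2002.
Next Saturday: November 9, 2002.
Next Friday: November 15, 2002.

November 15, 2002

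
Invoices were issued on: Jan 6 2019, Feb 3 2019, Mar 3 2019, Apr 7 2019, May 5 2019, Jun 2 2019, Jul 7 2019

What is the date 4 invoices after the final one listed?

Nov 3 2019

All dates are Sundays, 28, 28, 35, 28, 28, 35 days apart.
Specifically, the 1st Sunday of each month.
August 2019 — 1st Sunday is Aug 4 2019.
September 2019 — 1st Sunday is Sep 1 2019.
1st Sunday of October 2019: Oct 6 2019.
1st Sunday of November 2019: Nov 3 2019.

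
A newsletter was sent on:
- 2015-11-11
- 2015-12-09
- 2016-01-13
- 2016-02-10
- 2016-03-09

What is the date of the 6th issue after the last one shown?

2016-09-14

Gaps: 28, 35, 28, 28 days — a mix of 28 and 35. Every date is a Wednesday.
Each is the 2nd Wednesday of its month.
April 2016 — 2nd Wednesday is 2016-04-13.
May 2016 — 2nd Wednesday is 2016-05-11.
2nd Wednesday of June 2016: 2016-06-08.
July 2016 — 2nd Wednesday is 2016-07-13.
2nd Wednesday of August 2016: 2016-08-10.
September 2016 — 2nd Wednesday is 2016-09-14.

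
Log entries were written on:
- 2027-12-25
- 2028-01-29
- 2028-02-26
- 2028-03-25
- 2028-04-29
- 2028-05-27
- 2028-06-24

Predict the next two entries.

2028-07-29, 2028-08-26

All Saturdays; the gaps (35, 28, 28, 35, 28, 28) vary with month length.
This is the last Saturday of each month.
July 2028 ends with Saturday 2028-07-29.
Last Saturday of August 2028: 2028-08-26.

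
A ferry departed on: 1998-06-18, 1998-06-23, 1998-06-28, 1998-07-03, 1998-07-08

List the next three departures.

1998-07-13, 1998-07-18, 1998-07-23

Every event comes 5 days after the last (5, 5, 5, 5).
1998-07-08 + 5 days = 1998-07-13.
1998-07-13 + 5 days = 1998-07-18.
1998-07-18 + 5 days = 1998-07-23.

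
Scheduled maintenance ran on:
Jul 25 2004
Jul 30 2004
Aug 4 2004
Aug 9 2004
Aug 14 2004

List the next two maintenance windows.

Every event comes 5 days after the last (5, 5, 5, 5).
Aug 14 2004 + 5 days = Aug 19 2004.
Aug 19 2004 + 5 days = Aug 24 2004.

Aug 19 2004, Aug 24 2004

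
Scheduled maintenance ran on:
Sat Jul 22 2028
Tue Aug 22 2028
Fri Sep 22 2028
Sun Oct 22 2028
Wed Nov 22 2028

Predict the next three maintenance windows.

Fri Dec 22 2028, Mon Jan 22 2029, Thu Feb 22 2029

Each date is the 22nd; the gaps (31, 31, 30, 31) track the month lengths.
The rule is the 22nd of each month.
Next: December 2028 → Fri Dec 22 2028.
January 2029: Mon Jan 22 2029.
Next: February 2029 → Thu Feb 22 2029.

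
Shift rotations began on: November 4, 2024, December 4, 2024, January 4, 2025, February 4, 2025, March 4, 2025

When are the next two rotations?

April 4, 2025; May 4, 2025

Gaps: 30, 31, 31, 28 days — not constant. Every event is on the 4th of the month.
Pattern: the 4th of each month.
Next: April 2025 → April 4, 2025.
May 2025: May 4, 2025.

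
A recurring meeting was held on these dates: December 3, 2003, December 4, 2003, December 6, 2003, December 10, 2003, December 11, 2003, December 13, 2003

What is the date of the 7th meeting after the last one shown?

December 31, 2003

The gap pattern 1, 2, 4, 1, 2 repeats every 3 events.
These are the Wednesdays, Thursdays and Saturdays of each week.
The following Wednesday is December 17, 2003.
The following Thursday is December 18, 2003.
The following Saturday is December 20, 2003.
The following Wednesday is December 24, 2003.
Next Thursday: December 25, 2003.
The following Saturday is December 27, 2003.
The following Wednesday is December 31, 2003.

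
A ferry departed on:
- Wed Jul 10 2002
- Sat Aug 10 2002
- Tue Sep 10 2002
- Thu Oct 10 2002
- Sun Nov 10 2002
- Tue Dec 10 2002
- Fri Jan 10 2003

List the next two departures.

Gaps: 31, 31, 30, 31, 30, 31 days — not constant. Every event is on the 10th of the month.
Pattern: the 10th of each month.
Next: February 2003 → Mon Feb 10 2003.
March 2003: Mon Mar 10 2003.

Mon Feb 10 2003, Mon Mar 10 2003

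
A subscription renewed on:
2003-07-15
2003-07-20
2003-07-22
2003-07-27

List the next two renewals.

2003-07-29, 2003-08-03

Every event lands on a Tuesday or Sunday (gaps cycle 5, 2, 5).
So the schedule is: every Tuesday and Sunday.
The following Tuesday is 2003-07-29.
The following Sunday is 2003-08-03.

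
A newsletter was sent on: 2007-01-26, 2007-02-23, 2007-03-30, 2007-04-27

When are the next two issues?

Every date is a Friday; gaps 28, 35, 28 days.
Each is the last Friday of its month (at least one falls on the 29th or later, ruling out '4th Friday').
May 2007 ends with Friday 2007-05-25.
June 2007 ends with Friday 2007-06-29.

2007-05-25, 2007-06-29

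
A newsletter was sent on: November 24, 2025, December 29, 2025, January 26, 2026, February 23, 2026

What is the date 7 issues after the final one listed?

September 28, 2026

Every date is a Monday; gaps 35, 28, 28 days.
Each is the last Monday of its month (at least one falls on the 29th or later, ruling out '4th Monday').
March 2026 ends with Monday March 30, 2026.
April 2026 ends with Monday April 27, 2026.
May 2026 ends with Monday May 25, 2026.
Last Monday of June 2026: June 29, 2026.
Last Monday of July 2026: July 27, 2026.
August 2026 ends with Monday August 31, 2026.
Last Monday of September 2026: September 28, 2026.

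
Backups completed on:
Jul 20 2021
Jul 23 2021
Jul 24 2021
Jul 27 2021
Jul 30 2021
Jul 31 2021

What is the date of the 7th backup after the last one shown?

Gaps: 3, 1, 3, 3, 1 days — not constant, but cyclic with period 3.
The events fall on every Tuesday, Friday and Saturday.
The following Tuesday is Aug 3 2021.
Next Friday: Aug 6 2021.
Next Saturday: Aug 7 2021.
Next Tuesday: Aug 10 2021.
The following Friday is Aug 13 2021.
The following Saturday is Aug 14 2021.
Next Tuesday: Aug 17 2021.

Aug 17 2021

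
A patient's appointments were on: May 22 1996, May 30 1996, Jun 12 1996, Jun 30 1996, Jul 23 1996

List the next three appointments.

The spacing grows by 5 each time: 8, 13, 18, 23 days.
Next gap: 28 days. Jul 23 1996 + 28 days = Aug 20 1996.
Next gap: 33 days. Aug 20 1996 + 33 days = Sep 22 1996.
Next gap: 38 days. Sep 22 1996 + 38 days = Oct 30 1996.

Aug 20 1996, Sep 22 1996, Oct 30 1996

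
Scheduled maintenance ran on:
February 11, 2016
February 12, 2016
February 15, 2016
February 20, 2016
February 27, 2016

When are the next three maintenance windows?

March 7, 2016; March 18, 2016; March 31, 2016

Intervals are 1, 3, 5, 7 days — an arithmetic progression with common difference 2.
Next gap: 9 days. February 27, 2016 + 9 days = March 7, 2016.
Next gap: 11 days. March 7, 2016 + 11 days = March 18, 2016.
Next gap: 13 days. March 18, 2016 + 13 days = March 31, 2016.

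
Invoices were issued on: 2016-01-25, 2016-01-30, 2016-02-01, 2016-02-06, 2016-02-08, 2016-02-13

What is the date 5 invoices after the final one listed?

Gaps: 5, 2, 5, 2, 5 days — not constant, but cyclic with period 2.
The events fall on every Monday and Saturday.
Next Monday: 2016-02-15.
The following Saturday is 2016-02-20.
The following Monday is 2016-02-22.
Next Saturday: 2016-02-27.
Next Monday: 2016-02-29.

2016-02-29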